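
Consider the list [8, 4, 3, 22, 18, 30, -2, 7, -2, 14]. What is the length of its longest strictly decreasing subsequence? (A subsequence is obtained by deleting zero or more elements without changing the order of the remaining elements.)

4

Let dp[i] be the longest decreasing subsequence ending at position i. Then dp = [1, 2, 3, 1, 2, 1, 4, 3, 4, 3].
The maximum is 4; one witness is 8, 4, 3, -2 at positions 1,2,3,7.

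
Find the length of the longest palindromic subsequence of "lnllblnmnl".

One longest palindromic subsequence is lnlblnl (positions 1,2,4,5,6,9,10); it reads the same forward and backward, and the interval DP gives dp[1][10] = 7.

7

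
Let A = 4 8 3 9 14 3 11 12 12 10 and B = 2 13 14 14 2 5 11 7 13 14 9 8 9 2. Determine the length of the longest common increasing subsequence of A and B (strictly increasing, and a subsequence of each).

A longest common strictly increasing subsequence is 8, 9 (length 2); it appears in order in both A and B, and no longer such subsequence exists.

2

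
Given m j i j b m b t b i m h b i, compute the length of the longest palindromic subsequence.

9

Using dp[i][j] = 2 + dp[i+1][j−1] if the ends match, else max(dp[i+1][j], dp[i][j−1]):
dp[1][14] = 9. A witness is ibmbtbmbi at positions 3,5,6,7,8,9,11,13,14.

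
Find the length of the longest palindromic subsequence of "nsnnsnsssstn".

8

Using dp[i][j] = 2 + dp[i+1][j−1] if the ends match, else max(dp[i+1][j], dp[i][j−1]):
dp[1][12] = 8. A witness is nssssssn at positions 1,2,5,7,8,9,10,12.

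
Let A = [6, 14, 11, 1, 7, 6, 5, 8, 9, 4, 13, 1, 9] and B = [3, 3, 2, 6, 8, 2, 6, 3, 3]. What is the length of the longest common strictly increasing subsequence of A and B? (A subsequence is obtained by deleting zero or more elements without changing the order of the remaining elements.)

For each value that appears in both, track the longest common increasing run ending there.
The best achievable length is 2; one witness is 6, 8 (A-positions 1,8, B-positions 4,5).

2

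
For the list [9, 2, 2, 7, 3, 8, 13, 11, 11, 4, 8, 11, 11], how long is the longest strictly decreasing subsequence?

3

Let dp[i] be the longest decreasing subsequence ending at position i. Then dp = [1, 2, 2, 2, 3, 2, 1, 2, 2, 3, 3, 2, 2].
The maximum is 3; one witness is 9, 7, 3 at positions 1,4,5.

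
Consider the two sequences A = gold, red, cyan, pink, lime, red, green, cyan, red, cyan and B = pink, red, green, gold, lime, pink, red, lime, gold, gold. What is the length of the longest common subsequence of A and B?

4

A longest common subsequence is pink, red, green, red (length 4); the LCS DP confirms no longer common subsequence exists.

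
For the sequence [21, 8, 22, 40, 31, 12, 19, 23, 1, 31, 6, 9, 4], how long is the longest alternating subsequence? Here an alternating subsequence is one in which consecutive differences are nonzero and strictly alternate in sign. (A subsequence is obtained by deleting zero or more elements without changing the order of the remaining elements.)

Track the best alternating length ending on an up-step vs a down-step at each position: up/down = 1/1, 1/2, 3/1, 3/1, 3/4, 3/4, 5/4, 5/4, 1/6, 7/4, 7/8, 9/8, 7/10.
The maximum over both is 10; one such subsequence is 21, 8, 22, 12, 19, 1, 31, 6, 9, 4.

10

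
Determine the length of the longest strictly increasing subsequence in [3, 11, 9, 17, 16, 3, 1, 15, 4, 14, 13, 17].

Let dp[i] be the longest increasing subsequence ending at position i. Then dp = [1, 2, 2, 3, 3, 1, 1, 3, 2, 3, 3, 4].
The maximum is 4; one witness is 3, 11, 16, 17 at positions 1,2,5,12.

4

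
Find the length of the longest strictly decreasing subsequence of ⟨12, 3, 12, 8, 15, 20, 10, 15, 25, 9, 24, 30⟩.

3

Scanning left to right, the best length ending at each element is: 12→1, 3→2, 12→1, 8→2, 15→1, 20→1, 10→2, 15→2, 25→1, 9→3, 24→2, 30→1.
So the longest decreasing subsequence has length 3, e.g. 12, 10, 9.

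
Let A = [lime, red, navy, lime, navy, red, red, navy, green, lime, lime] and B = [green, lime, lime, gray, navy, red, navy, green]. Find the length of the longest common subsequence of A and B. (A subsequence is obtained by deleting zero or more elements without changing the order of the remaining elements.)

6

Backtracking the LCS table gives one alignment: lime (A1,B2) → lime (A4,B3) → navy (A5,B5) → red (A7,B6) → navy (A8,B7) → green (A9,B8).
So the longest common subsequence has length 6.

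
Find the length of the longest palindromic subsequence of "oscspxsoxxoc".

Using dp[i][j] = 2 + dp[i+1][j−1] if the ends match, else max(dp[i+1][j], dp[i][j−1]):
dp[1][12] = 6. A witness is coxxoc at positions 3,8,9,10,11,12.

6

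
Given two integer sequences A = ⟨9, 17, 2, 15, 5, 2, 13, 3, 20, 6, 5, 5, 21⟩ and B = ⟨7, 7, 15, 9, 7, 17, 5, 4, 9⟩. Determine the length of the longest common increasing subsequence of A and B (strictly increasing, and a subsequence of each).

2

For each value that appears in both, track the longest common increasing run ending there.
The best achievable length is 2; one witness is 9, 17 (A-positions 1,2, B-positions 4,6).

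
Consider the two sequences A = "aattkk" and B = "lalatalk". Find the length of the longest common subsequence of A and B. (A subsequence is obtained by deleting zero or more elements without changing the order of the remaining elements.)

A longest common subsequence is aatk (length 4); the LCS DP confirms no longer common subsequence exists.

4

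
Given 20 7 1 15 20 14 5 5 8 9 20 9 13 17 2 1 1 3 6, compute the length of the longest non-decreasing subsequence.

8

Let dp[i] be the longest non-decreasing subsequence ending at position i. Then dp = [1, 1, 1, 2, 3, 2, 2, 3, 4, 5, 6, 6, 7, 8, 2, 2, 3, 4, 5].
The maximum is 8; one witness is 1, 5, 5, 8, 9, 9, 13, 17 at positions 3,7,8,9,10,12,13,14.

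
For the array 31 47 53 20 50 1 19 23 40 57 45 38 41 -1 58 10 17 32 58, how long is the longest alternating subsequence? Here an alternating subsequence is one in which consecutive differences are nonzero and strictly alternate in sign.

12

A longest alternating subsequence is 31, 47, 20, 50, 1, 40, 38, 41, -1, 58, 10, 17 (positions 1,2,4,5,6,9,12,13,14,15,16,17); its 11 consecutive differences strictly alternate in sign, and length 12 is optimal.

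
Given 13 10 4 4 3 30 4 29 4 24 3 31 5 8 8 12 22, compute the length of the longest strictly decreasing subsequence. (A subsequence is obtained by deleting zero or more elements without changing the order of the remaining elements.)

Let dp[i] be the longest decreasing subsequence ending at position i. Then dp = [1, 2, 3, 3, 4, 1, 3, 2, 3, 3, 4, 1, 4, 4, 4, 4, 4].
The maximum is 4; one witness is 13, 10, 4, 3 at positions 1,2,3,5.

4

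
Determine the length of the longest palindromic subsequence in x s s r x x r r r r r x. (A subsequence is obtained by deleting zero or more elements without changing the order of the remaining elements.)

8

One longest palindromic subsequence is xrrrrrrx (positions 1,4,7,8,9,10,11,12); it reads the same forward and backward, and the interval DP gives dp[1][12] = 8.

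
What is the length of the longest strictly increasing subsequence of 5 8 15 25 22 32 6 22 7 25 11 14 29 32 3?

Scanning left to right, the best length ending at each element is: 5→1, 8→2, 15→3, 25→4, 22→4, 32→5, 6→2, 22→4, 7→3, 25→5, 11→4, 14→5, 29→6, 32→7, 3→1.
So the longest increasing subsequence has length 7, e.g. 5, 8, 15, 22, 25, 29, 32.

7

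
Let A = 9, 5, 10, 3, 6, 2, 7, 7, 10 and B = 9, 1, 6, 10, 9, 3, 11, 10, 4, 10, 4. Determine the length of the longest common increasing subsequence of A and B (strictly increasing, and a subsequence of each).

A longest common strictly increasing subsequence is 9, 10 (length 2); it appears in order in both A and B, and no longer such subsequence exists.

2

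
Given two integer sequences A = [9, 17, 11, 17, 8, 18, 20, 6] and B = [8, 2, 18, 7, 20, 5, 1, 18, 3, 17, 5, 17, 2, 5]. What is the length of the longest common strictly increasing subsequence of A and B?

3

For each value that appears in both, track the longest common increasing run ending there.
The best achievable length is 3; one witness is 8, 18, 20 (A-positions 5,6,7, B-positions 1,3,5).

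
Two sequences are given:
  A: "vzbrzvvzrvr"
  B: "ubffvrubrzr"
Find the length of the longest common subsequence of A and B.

A longest common subsequence is vbrzr (length 5); the LCS DP confirms no longer common subsequence exists.

5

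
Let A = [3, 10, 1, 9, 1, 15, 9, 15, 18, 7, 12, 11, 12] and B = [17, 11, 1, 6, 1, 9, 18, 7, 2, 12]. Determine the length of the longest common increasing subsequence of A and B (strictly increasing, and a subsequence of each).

3

For each value that appears in both, track the longest common increasing run ending there.
The best achievable length is 3; one witness is 1, 9, 18 (A-positions 3,4,9, B-positions 3,6,7).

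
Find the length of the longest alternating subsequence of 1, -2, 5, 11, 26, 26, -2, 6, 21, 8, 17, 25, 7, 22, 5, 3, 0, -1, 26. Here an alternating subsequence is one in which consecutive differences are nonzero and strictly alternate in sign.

11

A longest alternating subsequence is 1, -2, 5, -2, 21, 8, 17, 7, 22, 5, 26 (positions 1,2,3,7,9,10,11,13,14,15,19); its 10 consecutive differences strictly alternate in sign, and length 11 is optimal.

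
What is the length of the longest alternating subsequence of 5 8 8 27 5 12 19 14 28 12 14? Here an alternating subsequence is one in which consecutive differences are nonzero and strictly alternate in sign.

8

Track the best alternating length ending on an up-step vs a down-step at each position: up/down = 1/1, 2/1, 2/1, 2/1, 1/3, 4/3, 4/3, 4/5, 6/1, 4/7, 8/7.
The maximum over both is 8; one such subsequence is 5, 8, 5, 19, 14, 28, 12, 14.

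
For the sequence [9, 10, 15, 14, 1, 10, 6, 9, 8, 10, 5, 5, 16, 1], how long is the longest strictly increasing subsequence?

One longest increasing subsequence is 1, 6, 9, 10, 16 (positions 5,7,8,10,13), of length 5; no longer one exists.

5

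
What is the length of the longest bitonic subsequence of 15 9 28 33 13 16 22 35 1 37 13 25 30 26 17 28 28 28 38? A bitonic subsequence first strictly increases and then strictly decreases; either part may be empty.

9

Let inc[i] be the LIS ending at i and dec[i] the longest strictly decreasing subsequence starting at i. inc = [1, 1, 2, 3, 2, 3, 4, 5, 1, 6, 2, 5, 6, 6, 4, 7, 7, 7, 8], dec = [3, 2, 3, 4, 2, 2, 2, 4, 1, 4, 1, 2, 3, 2, 1, 1, 1, 1, 1].
max_i inc[i]+dec[i]−1 = 9, with one witness 9, 13, 16, 22, 35, 37, 30, 26, 17.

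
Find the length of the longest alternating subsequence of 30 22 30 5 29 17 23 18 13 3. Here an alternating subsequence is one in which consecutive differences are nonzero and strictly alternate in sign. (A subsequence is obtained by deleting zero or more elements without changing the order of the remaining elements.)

8

Track the best alternating length ending on an up-step vs a down-step at each position: up/down = 1/1, 1/2, 3/1, 1/4, 5/4, 5/6, 7/6, 7/8, 5/8, 1/8.
The maximum over both is 8; one such subsequence is 30, 22, 30, 5, 29, 17, 23, 18.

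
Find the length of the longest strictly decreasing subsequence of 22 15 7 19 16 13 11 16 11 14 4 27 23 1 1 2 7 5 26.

Scanning left to right, the best length ending at each element is: 22→1, 15→2, 7→3, 19→2, 16→3, 13→4, 11→5, 16→3, 11→5, 14→4, 4→6, 27→1, 23→2, 1→7, 1→7, 2→7, 7→6, 5→7, 26→2.
So the longest decreasing subsequence has length 7, e.g. 22, 19, 16, 13, 11, 4, 1.

7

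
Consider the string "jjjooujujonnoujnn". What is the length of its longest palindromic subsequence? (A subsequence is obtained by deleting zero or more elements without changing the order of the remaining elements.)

Using dp[i][j] = 2 + dp[i+1][j−1] if the ends match, else max(dp[i+1][j], dp[i][j−1]):
dp[1][17] = 9. A witness is joojujooj at positions 3,4,5,7,8,9,10,13,15.

9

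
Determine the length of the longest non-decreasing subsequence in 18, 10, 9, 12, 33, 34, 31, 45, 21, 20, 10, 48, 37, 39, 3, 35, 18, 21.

6

Scanning left to right, the best length ending at each element is: 18→1, 10→1, 9→1, 12→2, 33→3, 34→4, 31→3, 45→5, 21→3, 20→3, 10→2, 48→6, 37→5, 39→6, 3→1, 35→5, 18→3, 21→4.
So the longest non-decreasing subsequence has length 6, e.g. 10, 12, 33, 34, 45, 48.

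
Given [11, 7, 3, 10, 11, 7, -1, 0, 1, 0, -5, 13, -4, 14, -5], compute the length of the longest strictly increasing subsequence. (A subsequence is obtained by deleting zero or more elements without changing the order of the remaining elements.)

5

One longest increasing subsequence is 7, 10, 11, 13, 14 (positions 2,4,5,12,14), of length 5; no longer one exists.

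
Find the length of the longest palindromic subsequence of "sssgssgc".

5

One longest palindromic subsequence is ssgss (positions 2,3,4,5,6); it reads the same forward and backward, and the interval DP gives dp[1][8] = 5.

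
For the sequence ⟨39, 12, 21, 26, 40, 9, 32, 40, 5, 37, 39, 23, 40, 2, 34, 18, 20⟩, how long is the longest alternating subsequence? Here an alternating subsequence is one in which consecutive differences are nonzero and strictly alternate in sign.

A longest alternating subsequence is 39, 12, 21, 9, 32, 5, 37, 23, 40, 2, 34, 18, 20 (positions 1,2,3,6,7,9,10,12,13,14,15,16,17); its 12 consecutive differences strictly alternate in sign, and length 13 is optimal.

13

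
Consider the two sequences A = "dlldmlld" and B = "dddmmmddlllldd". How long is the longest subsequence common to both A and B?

Backtracking the LCS table gives one alignment: d (A1,B8) → l (A2,B9) → l (A3,B10) → l (A6,B11) → l (A7,B12) → d (A8,B14).
So the longest common subsequence has length 6.

6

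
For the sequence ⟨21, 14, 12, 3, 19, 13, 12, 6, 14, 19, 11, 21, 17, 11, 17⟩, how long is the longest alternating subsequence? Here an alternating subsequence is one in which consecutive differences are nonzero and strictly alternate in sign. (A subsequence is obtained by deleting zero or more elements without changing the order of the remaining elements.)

Track the best alternating length ending on an up-step vs a down-step at each position: up/down = 1/1, 1/2, 1/2, 1/2, 3/2, 3/4, 3/4, 3/4, 5/4, 5/2, 5/6, 7/1, 7/8, 5/8, 9/8.
The maximum over both is 9; one such subsequence is 21, 14, 19, 13, 14, 11, 21, 11, 17.

9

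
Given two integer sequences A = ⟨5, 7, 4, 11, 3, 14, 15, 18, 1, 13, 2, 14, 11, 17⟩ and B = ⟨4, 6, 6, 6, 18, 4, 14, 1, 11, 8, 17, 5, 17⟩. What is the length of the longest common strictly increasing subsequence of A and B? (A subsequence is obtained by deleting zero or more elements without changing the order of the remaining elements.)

3

A longest common strictly increasing subsequence is 4, 14, 17 (length 3); it appears in order in both A and B, and no longer such subsequence exists.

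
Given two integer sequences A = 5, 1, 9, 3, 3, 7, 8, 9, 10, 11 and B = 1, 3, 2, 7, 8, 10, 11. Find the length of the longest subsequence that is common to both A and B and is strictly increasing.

6

For each value that appears in both, track the longest common increasing run ending there.
The best achievable length is 6; one witness is 1, 3, 7, 8, 10, 11 (A-positions 2,4,6,7,9,10, B-positions 1,2,4,5,6,7).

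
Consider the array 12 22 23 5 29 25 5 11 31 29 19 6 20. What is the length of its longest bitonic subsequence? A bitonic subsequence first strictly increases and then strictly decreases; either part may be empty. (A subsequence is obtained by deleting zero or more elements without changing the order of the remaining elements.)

Let inc[i] be the LIS ending at i and dec[i] the longest strictly decreasing subsequence starting at i. inc = [1, 2, 3, 1, 4, 4, 1, 2, 5, 5, 3, 2, 4], dec = [3, 3, 3, 1, 4, 3, 1, 2, 4, 3, 2, 1, 1].
max_i inc[i]+dec[i]−1 = 8, with one witness 12, 22, 23, 29, 31, 29, 19, 6.

8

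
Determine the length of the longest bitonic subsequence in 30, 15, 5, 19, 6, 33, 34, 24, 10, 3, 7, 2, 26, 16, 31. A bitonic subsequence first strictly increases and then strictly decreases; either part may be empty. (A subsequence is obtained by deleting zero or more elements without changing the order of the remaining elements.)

One longest bitonic subsequence is 15, 19, 33, 34, 24, 10, 7, 2 (positions 2,4,6,7,8,9,11,12): it rises to 34 then falls. Length 8 is optimal.

8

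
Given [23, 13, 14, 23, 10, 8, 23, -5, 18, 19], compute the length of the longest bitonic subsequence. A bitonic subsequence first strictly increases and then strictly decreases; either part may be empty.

6

Let inc[i] be the LIS ending at i and dec[i] the longest strictly decreasing subsequence starting at i. inc = [1, 1, 2, 3, 1, 1, 3, 1, 3, 4], dec = [5, 4, 4, 4, 3, 2, 2, 1, 1, 1].
max_i inc[i]+dec[i]−1 = 6, with one witness 13, 14, 23, 10, 8, -5.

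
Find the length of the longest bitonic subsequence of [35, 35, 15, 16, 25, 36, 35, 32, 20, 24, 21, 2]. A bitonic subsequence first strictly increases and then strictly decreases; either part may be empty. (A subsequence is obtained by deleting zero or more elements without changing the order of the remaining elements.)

One longest bitonic subsequence is 15, 16, 25, 36, 35, 32, 24, 21, 2 (positions 3,4,5,6,7,8,10,11,12): it rises to 36 then falls. Length 9 is optimal.

9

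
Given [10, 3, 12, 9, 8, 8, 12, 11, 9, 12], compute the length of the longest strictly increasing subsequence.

One longest increasing subsequence is 3, 9, 11, 12 (positions 2,4,8,10), of length 4; no longer one exists.

4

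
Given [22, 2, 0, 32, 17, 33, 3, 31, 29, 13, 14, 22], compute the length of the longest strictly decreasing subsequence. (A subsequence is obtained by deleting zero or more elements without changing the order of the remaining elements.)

4

Let dp[i] be the longest decreasing subsequence ending at position i. Then dp = [1, 2, 3, 1, 2, 1, 3, 2, 3, 4, 4, 4].
The maximum is 4; one witness is 32, 31, 29, 13 at positions 4,8,9,10.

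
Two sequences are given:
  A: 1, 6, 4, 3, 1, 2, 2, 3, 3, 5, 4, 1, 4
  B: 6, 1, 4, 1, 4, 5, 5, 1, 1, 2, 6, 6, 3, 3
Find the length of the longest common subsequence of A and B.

6

A longest common subsequence is 1, 4, 1, 2, 3, 3 (length 6); the LCS DP confirms no longer common subsequence exists.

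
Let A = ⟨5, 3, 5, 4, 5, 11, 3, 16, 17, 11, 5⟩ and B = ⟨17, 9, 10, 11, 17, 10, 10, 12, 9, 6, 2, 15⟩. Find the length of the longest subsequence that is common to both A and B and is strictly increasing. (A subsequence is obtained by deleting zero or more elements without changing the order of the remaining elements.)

2

A longest common strictly increasing subsequence is 11, 17 (length 2); it appears in order in both A and B, and no longer such subsequence exists.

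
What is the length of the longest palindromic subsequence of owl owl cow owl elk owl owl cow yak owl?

7

Using dp[i][j] = 2 + dp[i+1][j−1] if the ends match, else max(dp[i+1][j], dp[i][j−1]):
dp[1][10] = 7. A witness is owl cow owl owl owl cow owl at positions 1,3,4,6,7,8,10.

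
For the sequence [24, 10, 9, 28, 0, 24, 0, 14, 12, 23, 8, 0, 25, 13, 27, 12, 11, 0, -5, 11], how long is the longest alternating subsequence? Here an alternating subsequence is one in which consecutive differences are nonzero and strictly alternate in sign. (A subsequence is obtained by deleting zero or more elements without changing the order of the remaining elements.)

A longest alternating subsequence is 24, 10, 28, 0, 24, 0, 14, 12, 23, 8, 25, 13, 27, 0, 11 (positions 1,2,4,5,6,7,8,9,10,11,13,14,15,18,20); its 14 consecutive differences strictly alternate in sign, and length 15 is optimal.

15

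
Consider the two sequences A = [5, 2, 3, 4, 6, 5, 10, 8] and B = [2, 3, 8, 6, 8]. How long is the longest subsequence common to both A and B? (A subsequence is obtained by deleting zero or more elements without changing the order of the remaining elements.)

Backtracking the LCS table gives one alignment: 2 (A2,B1) → 3 (A3,B2) → 6 (A5,B4) → 8 (A8,B5).
So the longest common subsequence has length 4.

4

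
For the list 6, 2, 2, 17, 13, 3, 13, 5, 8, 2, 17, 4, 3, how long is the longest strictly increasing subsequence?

5

Let dp[i] be the longest increasing subsequence ending at position i. Then dp = [1, 1, 1, 2, 2, 2, 3, 3, 4, 1, 5, 3, 2].
The maximum is 5; one witness is 2, 3, 5, 8, 17 at positions 2,6,8,9,11.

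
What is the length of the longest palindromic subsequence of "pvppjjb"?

3

One longest palindromic subsequence is ppp (positions 1,3,4); it reads the same forward and backward, and the interval DP gives dp[1][7] = 3.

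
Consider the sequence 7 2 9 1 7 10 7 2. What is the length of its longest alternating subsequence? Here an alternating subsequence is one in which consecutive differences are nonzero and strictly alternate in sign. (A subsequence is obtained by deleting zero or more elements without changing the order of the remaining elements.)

A longest alternating subsequence is 7, 2, 9, 1, 10, 7 (positions 1,2,3,4,6,7); its 5 consecutive differences strictly alternate in sign, and length 6 is optimal.

6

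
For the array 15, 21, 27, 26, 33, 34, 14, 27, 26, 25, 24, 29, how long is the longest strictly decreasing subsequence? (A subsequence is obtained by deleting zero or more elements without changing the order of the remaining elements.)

5

One longest decreasing subsequence is 33, 27, 26, 25, 24 (positions 5,8,9,10,11), of length 5; no longer one exists.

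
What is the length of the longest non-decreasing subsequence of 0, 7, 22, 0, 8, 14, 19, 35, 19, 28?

Let dp[i] be the longest non-decreasing subsequence ending at position i. Then dp = [1, 2, 3, 2, 3, 4, 5, 6, 6, 7].
The maximum is 7; one witness is 0, 7, 8, 14, 19, 19, 28 at positions 1,2,5,6,7,9,10.

7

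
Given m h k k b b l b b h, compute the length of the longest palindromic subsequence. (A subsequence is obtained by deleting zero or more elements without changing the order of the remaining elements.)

One longest palindromic subsequence is hbblbbh (positions 2,5,6,7,8,9,10); it reads the same forward and backward, and the interval DP gives dp[1][10] = 7.

7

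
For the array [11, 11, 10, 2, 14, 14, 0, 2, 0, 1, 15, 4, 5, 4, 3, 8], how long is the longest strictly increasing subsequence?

Scanning left to right, the best length ending at each element is: 11→1, 11→1, 10→1, 2→1, 14→2, 14→2, 0→1, 2→2, 0→1, 1→2, 15→3, 4→3, 5→4, 4→3, 3→3, 8→5.
So the longest increasing subsequence has length 5, e.g. 0, 2, 4, 5, 8.

5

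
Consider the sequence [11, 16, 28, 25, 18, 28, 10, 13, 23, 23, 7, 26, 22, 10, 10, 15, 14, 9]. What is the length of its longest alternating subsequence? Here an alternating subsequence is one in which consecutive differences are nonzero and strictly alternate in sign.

A longest alternating subsequence is 11, 28, 25, 28, 10, 13, 7, 26, 10, 15, 14 (positions 1,3,4,6,7,8,11,12,14,16,17); its 10 consecutive differences strictly alternate in sign, and length 11 is optimal.

11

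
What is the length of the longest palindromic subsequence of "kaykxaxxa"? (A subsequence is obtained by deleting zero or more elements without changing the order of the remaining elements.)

5

Using dp[i][j] = 2 + dp[i+1][j−1] if the ends match, else max(dp[i+1][j], dp[i][j−1]):
dp[1][9] = 5. A witness is axxxa at positions 2,5,7,8,9.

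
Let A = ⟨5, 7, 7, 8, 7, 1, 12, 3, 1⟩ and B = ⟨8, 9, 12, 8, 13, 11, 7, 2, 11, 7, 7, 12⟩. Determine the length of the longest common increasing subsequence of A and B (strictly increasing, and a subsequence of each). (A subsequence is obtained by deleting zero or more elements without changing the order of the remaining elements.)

A longest common strictly increasing subsequence is 8, 12 (length 2); it appears in order in both A and B, and no longer such subsequence exists.

2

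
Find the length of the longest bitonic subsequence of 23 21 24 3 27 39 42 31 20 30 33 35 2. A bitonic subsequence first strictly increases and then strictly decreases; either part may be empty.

8

Let inc[i] be the LIS ending at i and dec[i] the longest strictly decreasing subsequence starting at i. inc = [1, 1, 2, 1, 3, 4, 5, 4, 2, 4, 5, 6, 1], dec = [4, 3, 3, 2, 3, 4, 4, 3, 2, 2, 2, 2, 1].
max_i inc[i]+dec[i]−1 = 8, with one witness 23, 24, 27, 39, 42, 31, 30, 2.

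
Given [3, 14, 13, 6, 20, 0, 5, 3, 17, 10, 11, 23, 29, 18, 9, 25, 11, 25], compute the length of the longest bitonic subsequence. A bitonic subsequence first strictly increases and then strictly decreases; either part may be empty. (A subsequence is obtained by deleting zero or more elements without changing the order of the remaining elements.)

One longest bitonic subsequence is 3, 6, 10, 11, 23, 29, 25, 11 (positions 1,4,10,11,12,13,16,17): it rises to 29 then falls. Length 8 is optimal.

8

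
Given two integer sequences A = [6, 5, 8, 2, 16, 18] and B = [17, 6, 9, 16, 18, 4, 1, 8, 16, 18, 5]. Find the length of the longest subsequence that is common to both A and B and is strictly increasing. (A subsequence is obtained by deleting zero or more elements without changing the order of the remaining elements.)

For each value that appears in both, track the longest common increasing run ending there.
The best achievable length is 4; one witness is 6, 8, 16, 18 (A-positions 1,3,5,6, B-positions 2,8,9,10).

4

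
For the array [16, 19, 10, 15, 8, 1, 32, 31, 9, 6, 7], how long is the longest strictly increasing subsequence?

Scanning left to right, the best length ending at each element is: 16→1, 19→2, 10→1, 15→2, 8→1, 1→1, 32→3, 31→3, 9→2, 6→2, 7→3.
So the longest increasing subsequence has length 3, e.g. 16, 19, 32.

3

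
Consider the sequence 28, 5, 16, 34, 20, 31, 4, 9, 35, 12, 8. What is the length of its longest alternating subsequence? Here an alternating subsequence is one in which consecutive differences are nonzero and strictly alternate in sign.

8

Track the best alternating length ending on an up-step vs a down-step at each position: up/down = 1/1, 1/2, 3/2, 3/1, 3/4, 5/4, 1/6, 7/6, 7/1, 7/8, 7/8.
The maximum over both is 8; one such subsequence is 28, 5, 34, 20, 31, 4, 35, 12.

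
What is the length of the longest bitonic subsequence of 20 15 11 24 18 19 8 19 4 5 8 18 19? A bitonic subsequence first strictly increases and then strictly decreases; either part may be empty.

One longest bitonic subsequence is 20, 15, 11, 8, 5 (positions 1,2,3,7,10): it rises to 20 then falls. Length 5 is optimal.

5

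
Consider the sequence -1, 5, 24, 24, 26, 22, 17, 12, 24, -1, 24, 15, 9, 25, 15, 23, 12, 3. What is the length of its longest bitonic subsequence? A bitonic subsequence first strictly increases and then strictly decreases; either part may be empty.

One longest bitonic subsequence is -1, 5, 24, 26, 22, 17, 15, 12, 3 (positions 1,2,3,5,6,7,15,17,18): it rises to 26 then falls. Length 9 is optimal.

9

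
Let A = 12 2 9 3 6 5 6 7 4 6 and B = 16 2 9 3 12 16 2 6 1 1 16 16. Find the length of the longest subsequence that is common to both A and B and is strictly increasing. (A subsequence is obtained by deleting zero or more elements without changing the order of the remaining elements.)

3

A longest common strictly increasing subsequence is 2, 3, 6 (length 3); it appears in order in both A and B, and no longer such subsequence exists.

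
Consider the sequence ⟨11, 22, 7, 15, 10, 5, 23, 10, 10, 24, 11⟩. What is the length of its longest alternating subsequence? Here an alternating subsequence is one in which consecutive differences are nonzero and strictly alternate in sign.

Track the best alternating length ending on an up-step vs a down-step at each position: up/down = 1/1, 2/1, 1/3, 4/3, 4/5, 1/5, 6/1, 6/7, 6/7, 8/1, 8/9.
The maximum over both is 9; one such subsequence is 11, 22, 7, 15, 10, 23, 10, 24, 11.

9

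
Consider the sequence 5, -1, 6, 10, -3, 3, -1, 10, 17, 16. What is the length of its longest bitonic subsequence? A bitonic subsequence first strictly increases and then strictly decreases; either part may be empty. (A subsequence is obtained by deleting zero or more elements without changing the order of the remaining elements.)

Let inc[i] be the LIS ending at i and dec[i] the longest strictly decreasing subsequence starting at i. inc = [1, 1, 2, 3, 1, 2, 2, 3, 4, 4], dec = [3, 2, 3, 3, 1, 2, 1, 1, 2, 1].
max_i inc[i]+dec[i]−1 = 5, with one witness 5, 6, 10, 3, -1.

5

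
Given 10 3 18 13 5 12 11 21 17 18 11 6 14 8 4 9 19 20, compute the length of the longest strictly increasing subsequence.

One longest increasing subsequence is 3, 5, 12, 17, 18, 19, 20 (positions 2,5,6,9,10,17,18), of length 7; no longer one exists.

7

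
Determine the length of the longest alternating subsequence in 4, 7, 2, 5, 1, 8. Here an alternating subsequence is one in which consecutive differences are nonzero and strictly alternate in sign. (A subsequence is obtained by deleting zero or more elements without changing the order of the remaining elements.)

6

A longest alternating subsequence is 4, 7, 2, 5, 1, 8 (positions 1,2,3,4,5,6); its 5 consecutive differences strictly alternate in sign, and length 6 is optimal.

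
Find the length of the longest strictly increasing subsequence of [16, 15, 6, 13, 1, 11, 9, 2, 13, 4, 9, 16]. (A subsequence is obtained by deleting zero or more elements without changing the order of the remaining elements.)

Scanning left to right, the best length ending at each element is: 16→1, 15→1, 6→1, 13→2, 1→1, 11→2, 9→2, 2→2, 13→3, 4→3, 9→4, 16→5.
So the longest increasing subsequence has length 5, e.g. 1, 2, 4, 9, 16.

5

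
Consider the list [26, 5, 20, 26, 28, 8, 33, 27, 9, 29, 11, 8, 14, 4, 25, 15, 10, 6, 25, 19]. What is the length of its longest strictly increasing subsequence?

7

Let dp[i] be the longest increasing subsequence ending at position i. Then dp = [1, 1, 2, 3, 4, 2, 5, 4, 3, 5, 4, 2, 5, 1, 6, 6, 4, 2, 7, 7].
The maximum is 7; one witness is 5, 8, 9, 11, 14, 15, 25 at positions 2,6,9,11,13,16,19.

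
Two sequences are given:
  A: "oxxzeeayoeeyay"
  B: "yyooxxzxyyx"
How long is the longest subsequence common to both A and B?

A longest common subsequence is oxxzyy (length 6); the LCS DP confirms no longer common subsequence exists.

6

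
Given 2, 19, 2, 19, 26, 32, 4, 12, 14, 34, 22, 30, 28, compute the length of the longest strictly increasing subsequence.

Let dp[i] be the longest increasing subsequence ending at position i. Then dp = [1, 2, 1, 2, 3, 4, 2, 3, 4, 5, 5, 6, 6].
The maximum is 6; one witness is 2, 4, 12, 14, 22, 30 at positions 1,7,8,9,11,12.

6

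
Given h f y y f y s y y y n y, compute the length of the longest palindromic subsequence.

7

One longest palindromic subsequence is yyyyyyy (positions 3,4,6,8,9,10,12); it reads the same forward and backward, and the interval DP gives dp[1][12] = 7.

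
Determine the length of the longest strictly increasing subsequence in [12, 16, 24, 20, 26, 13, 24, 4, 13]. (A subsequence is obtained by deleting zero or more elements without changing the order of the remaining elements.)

Let dp[i] be the longest increasing subsequence ending at position i. Then dp = [1, 2, 3, 3, 4, 2, 4, 1, 2].
The maximum is 4; one witness is 12, 16, 24, 26 at positions 1,2,3,5.

4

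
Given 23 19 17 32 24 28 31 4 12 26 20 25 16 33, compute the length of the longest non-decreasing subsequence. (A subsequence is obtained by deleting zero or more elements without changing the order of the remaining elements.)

One longest non-decreasing subsequence is 23, 24, 28, 31, 33 (positions 1,5,6,7,14), of length 5; no longer one exists.

5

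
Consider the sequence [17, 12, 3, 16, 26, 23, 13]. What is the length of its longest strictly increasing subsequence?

Let dp[i] be the longest increasing subsequence ending at position i. Then dp = [1, 1, 1, 2, 3, 3, 2].
The maximum is 3; one witness is 12, 16, 26 at positions 2,4,5.

3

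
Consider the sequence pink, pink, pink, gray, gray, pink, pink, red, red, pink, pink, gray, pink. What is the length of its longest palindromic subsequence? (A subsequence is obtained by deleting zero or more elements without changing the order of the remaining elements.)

One longest palindromic subsequence is pink gray pink pink red red pink pink gray pink (positions 1,4,6,7,8,9,10,11,12,13); it reads the same forward and backward, and the interval DP gives dp[1][13] = 10.

10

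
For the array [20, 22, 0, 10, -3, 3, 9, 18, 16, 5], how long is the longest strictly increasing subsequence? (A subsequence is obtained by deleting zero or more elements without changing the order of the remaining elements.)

One longest increasing subsequence is 0, 3, 9, 18 (positions 3,6,7,8), of length 4; no longer one exists.

4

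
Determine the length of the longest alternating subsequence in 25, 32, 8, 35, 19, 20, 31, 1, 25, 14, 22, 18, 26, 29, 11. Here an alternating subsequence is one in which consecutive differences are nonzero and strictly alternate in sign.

Track the best alternating length ending on an up-step vs a down-step at each position: up/down = 1/1, 2/1, 1/3, 4/1, 4/5, 6/5, 6/5, 1/7, 8/7, 8/9, 10/9, 10/11, 12/7, 12/7, 8/13.
The maximum over both is 13; one such subsequence is 25, 32, 8, 35, 19, 20, 1, 25, 14, 22, 18, 26, 11.

13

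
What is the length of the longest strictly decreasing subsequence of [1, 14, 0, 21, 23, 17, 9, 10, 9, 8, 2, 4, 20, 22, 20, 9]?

Scanning left to right, the best length ending at each element is: 1→1, 14→1, 0→2, 21→1, 23→1, 17→2, 9→3, 10→3, 9→4, 8→5, 2→6, 4→6, 20→2, 22→2, 20→3, 9→4.
So the longest decreasing subsequence has length 6, e.g. 21, 17, 10, 9, 8, 2.

6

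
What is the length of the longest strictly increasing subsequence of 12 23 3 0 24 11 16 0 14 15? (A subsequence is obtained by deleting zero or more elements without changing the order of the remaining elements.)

4

Let dp[i] be the longest increasing subsequence ending at position i. Then dp = [1, 2, 1, 1, 3, 2, 3, 1, 3, 4].
The maximum is 4; one witness is 3, 11, 14, 15 at positions 3,6,9,10.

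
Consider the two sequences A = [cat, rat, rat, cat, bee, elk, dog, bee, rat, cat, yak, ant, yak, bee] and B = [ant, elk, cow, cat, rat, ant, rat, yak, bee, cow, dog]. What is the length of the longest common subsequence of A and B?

A longest common subsequence is cat, rat, rat, bee, dog (length 5); the LCS DP confirms no longer common subsequence exists.

5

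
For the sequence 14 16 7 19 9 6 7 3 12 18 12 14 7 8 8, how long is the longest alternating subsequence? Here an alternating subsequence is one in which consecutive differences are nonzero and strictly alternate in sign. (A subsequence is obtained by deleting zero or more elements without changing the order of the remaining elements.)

A longest alternating subsequence is 14, 16, 7, 19, 6, 7, 3, 18, 12, 14, 7, 8 (positions 1,2,3,4,6,7,8,10,11,12,13,14); its 11 consecutive differences strictly alternate in sign, and length 12 is optimal.

12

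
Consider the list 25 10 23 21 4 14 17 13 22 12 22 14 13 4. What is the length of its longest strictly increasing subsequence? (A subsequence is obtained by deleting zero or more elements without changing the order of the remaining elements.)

One longest increasing subsequence is 10, 14, 17, 22 (positions 2,6,7,9), of length 4; no longer one exists.

4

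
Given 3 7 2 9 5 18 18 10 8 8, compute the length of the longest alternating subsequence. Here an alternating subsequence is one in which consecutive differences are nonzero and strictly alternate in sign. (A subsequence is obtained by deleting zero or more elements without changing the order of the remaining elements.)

A longest alternating subsequence is 3, 7, 2, 9, 5, 18, 10 (positions 1,2,3,4,5,6,8); its 6 consecutive differences strictly alternate in sign, and length 7 is optimal.

7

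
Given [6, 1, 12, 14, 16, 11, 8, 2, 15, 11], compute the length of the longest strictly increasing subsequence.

Scanning left to right, the best length ending at each element is: 6→1, 1→1, 12→2, 14→3, 16→4, 11→2, 8→2, 2→2, 15→4, 11→3.
So the longest increasing subsequence has length 4, e.g. 6, 12, 14, 16.

4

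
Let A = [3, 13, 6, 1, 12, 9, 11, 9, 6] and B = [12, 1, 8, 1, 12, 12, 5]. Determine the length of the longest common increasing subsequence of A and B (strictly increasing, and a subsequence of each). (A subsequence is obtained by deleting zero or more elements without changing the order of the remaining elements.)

2

For each value that appears in both, track the longest common increasing run ending there.
The best achievable length is 2; one witness is 1, 12 (A-positions 4,5, B-positions 2,5).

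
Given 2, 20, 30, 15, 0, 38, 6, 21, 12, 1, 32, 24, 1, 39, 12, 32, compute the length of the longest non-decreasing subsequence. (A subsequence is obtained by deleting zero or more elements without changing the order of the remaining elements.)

One longest non-decreasing subsequence is 2, 20, 30, 38, 39 (positions 1,2,3,6,14), of length 5; no longer one exists.

5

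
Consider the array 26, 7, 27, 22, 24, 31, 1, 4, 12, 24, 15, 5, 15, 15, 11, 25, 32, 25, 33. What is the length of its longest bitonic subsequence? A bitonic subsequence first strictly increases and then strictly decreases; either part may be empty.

One longest bitonic subsequence is 7, 22, 24, 31, 24, 15, 11 (positions 2,4,5,6,10,14,15): it rises to 31 then falls. Length 7 is optimal.

7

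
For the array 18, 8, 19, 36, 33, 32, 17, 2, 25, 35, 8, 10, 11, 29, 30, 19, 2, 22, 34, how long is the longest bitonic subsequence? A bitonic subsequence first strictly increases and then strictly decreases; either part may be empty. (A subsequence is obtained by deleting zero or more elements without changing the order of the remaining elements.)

8

Let inc[i] be the LIS ending at i and dec[i] the longest strictly decreasing subsequence starting at i. inc = [1, 1, 2, 3, 3, 3, 2, 1, 3, 4, 2, 3, 4, 5, 6, 5, 1, 6, 7], dec = [4, 2, 4, 6, 5, 4, 3, 1, 3, 4, 2, 2, 2, 3, 3, 2, 1, 1, 1].
max_i inc[i]+dec[i]−1 = 8, with one witness 18, 19, 36, 33, 32, 30, 19, 2.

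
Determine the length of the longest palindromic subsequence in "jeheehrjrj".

6

Using dp[i][j] = 2 + dp[i+1][j−1] if the ends match, else max(dp[i+1][j], dp[i][j−1]):
dp[1][10] = 6. A witness is jheehj at positions 1,3,4,5,6,10.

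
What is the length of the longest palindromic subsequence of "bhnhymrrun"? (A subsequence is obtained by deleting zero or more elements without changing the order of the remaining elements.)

Using dp[i][j] = 2 + dp[i+1][j−1] if the ends match, else max(dp[i+1][j], dp[i][j−1]):
dp[1][10] = 4. A witness is nrrn at positions 3,7,8,10.

4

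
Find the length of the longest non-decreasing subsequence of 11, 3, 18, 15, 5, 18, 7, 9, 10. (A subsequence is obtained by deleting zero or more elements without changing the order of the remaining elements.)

5

One longest non-decreasing subsequence is 3, 5, 7, 9, 10 (positions 2,5,7,8,9), of length 5; no longer one exists.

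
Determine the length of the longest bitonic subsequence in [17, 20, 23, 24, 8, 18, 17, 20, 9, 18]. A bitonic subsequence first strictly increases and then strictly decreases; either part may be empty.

7

One longest bitonic subsequence is 17, 20, 23, 24, 18, 17, 9 (positions 1,2,3,4,6,7,9): it rises to 24 then falls. Length 7 is optimal.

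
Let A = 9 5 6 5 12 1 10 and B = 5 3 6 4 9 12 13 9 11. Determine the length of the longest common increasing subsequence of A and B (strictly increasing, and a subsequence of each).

3

For each value that appears in both, track the longest common increasing run ending there.
The best achievable length is 3; one witness is 5, 6, 12 (A-positions 2,3,5, B-positions 1,3,6).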